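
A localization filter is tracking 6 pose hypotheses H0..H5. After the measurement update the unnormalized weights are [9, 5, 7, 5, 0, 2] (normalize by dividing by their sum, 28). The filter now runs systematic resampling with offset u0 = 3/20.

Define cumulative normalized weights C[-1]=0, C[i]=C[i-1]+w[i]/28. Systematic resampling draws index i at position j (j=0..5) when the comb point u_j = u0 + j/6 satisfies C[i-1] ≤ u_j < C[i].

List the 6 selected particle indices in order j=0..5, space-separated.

C = [9/28, 1/2, 3/4, 13/14, 13/14, 1]
j=0: u_0=3/20 ∈ [0, 9/28) → index 0
j=1: u_1=19/60 ∈ [0, 9/28) → index 0
j=2: u_2=29/60 ∈ [9/28, 1/2) → index 1
j=3: u_3=13/20 ∈ [1/2, 3/4) → index 2
j=4: u_4=49/60 ∈ [3/4, 13/14) → index 3
j=5: u_5=59/60 ∈ [13/14, 1) → index 5

0 0 1 2 3 5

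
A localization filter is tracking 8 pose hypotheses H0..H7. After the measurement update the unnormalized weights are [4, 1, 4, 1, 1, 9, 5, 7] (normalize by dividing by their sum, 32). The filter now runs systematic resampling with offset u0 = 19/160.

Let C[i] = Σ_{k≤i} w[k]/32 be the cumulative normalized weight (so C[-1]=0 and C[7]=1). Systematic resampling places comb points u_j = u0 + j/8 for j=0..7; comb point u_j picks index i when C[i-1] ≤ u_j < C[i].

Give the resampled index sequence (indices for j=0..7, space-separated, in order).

0 2 5 5 5 6 7 7

C = [1/8, 5/32, 9/32, 5/16, 11/32, 5/8, 25/32, 1]
j=0: u_0=19/160 ∈ [0, 1/8) → index 0
j=1: u_1=39/160 ∈ [5/32, 9/32) → index 2
j=2: u_2=59/160 ∈ [11/32, 5/8) → index 5
j=3: u_3=79/160 ∈ [11/32, 5/8) → index 5
j=4: u_4=99/160 ∈ [11/32, 5/8) → index 5
j=5: u_5=119/160 ∈ [5/8, 25/32) → index 6
j=6: u_6=139/160 ∈ [25/32, 1) → index 7
j=7: u_7=159/160 ∈ [25/32, 1) → index 7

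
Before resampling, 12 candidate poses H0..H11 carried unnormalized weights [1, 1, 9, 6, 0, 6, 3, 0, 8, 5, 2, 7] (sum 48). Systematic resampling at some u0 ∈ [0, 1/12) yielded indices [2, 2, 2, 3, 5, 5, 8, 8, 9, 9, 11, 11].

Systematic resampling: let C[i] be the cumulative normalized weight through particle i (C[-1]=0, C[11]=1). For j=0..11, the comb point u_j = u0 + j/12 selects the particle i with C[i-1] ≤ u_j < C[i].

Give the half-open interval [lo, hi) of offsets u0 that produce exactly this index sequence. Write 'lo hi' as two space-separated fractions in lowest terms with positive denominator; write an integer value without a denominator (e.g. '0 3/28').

C = [1/48, 1/24, 11/48, 17/48, 17/48, 23/48, 13/24, 13/24, 17/24, 13/16, 41/48, 1]
j=0 picked index 2: u0 ∈ [1/24, 11/48)
j=1 picked index 2: u0 ∈ [-1/24, 7/48)
j=2 picked index 2: u0 ∈ [-1/8, 1/16)
j=3 picked index 3: u0 ∈ [-1/48, 5/48)
j=4 picked index 5: u0 ∈ [1/48, 7/48)
j=5 picked index 5: u0 ∈ [-1/16, 1/16)
j=6 picked index 8: u0 ∈ [1/24, 5/24)
j=7 picked index 8: u0 ∈ [-1/24, 1/8)
j=8 picked index 9: u0 ∈ [1/24, 7/48)
j=9 picked index 9: u0 ∈ [-1/24, 1/16)
j=10 picked index 11: u0 ∈ [1/48, 1/6)
j=11 picked index 11: u0 ∈ [-1/16, 1/12)
intersection: [1/24, 1/16)

1/24 1/16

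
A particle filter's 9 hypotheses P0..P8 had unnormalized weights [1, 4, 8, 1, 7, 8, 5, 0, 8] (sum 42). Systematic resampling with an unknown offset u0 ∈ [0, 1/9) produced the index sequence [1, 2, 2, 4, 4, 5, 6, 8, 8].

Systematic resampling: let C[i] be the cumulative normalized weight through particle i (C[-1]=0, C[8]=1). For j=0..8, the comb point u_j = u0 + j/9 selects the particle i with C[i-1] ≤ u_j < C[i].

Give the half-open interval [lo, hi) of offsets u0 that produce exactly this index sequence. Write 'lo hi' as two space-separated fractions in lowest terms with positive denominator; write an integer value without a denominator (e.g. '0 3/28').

C = [1/42, 5/42, 13/42, 1/3, 1/2, 29/42, 17/21, 17/21, 1]
j=0 picked index 1: u0 ∈ [1/42, 5/42)
j=1 picked index 2: u0 ∈ [1/126, 25/126)
j=2 picked index 2: u0 ∈ [-13/126, 11/126)
j=3 picked index 4: u0 ∈ [0, 1/6)
j=4 picked index 4: u0 ∈ [-1/9, 1/18)
j=5 picked index 5: u0 ∈ [-1/18, 17/126)
j=6 picked index 6: u0 ∈ [1/42, 1/7)
j=7 picked index 8: u0 ∈ [2/63, 2/9)
j=8 picked index 8: u0 ∈ [-5/63, 1/9)
intersection: [2/63, 1/18)

2/63 1/18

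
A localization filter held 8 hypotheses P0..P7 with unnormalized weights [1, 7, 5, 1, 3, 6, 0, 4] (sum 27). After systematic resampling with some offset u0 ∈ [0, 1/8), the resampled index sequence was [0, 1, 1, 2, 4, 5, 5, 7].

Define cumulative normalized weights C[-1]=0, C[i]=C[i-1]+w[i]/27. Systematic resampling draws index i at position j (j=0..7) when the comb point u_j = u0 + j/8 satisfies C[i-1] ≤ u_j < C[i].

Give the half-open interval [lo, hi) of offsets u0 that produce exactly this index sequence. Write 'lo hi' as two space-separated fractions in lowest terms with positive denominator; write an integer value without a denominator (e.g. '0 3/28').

C = [1/27, 8/27, 13/27, 14/27, 17/27, 23/27, 23/27, 1]
j=0 picked index 0: u0 ∈ [0, 1/27)
j=1 picked index 1: u0 ∈ [-19/216, 37/216)
j=2 picked index 1: u0 ∈ [-23/108, 5/108)
j=3 picked index 2: u0 ∈ [-17/216, 23/216)
j=4 picked index 4: u0 ∈ [1/54, 7/54)
j=5 picked index 5: u0 ∈ [1/216, 49/216)
j=6 picked index 5: u0 ∈ [-13/108, 11/108)
j=7 picked index 7: u0 ∈ [-5/216, 1/8)
intersection: [1/54, 1/27)

1/54 1/27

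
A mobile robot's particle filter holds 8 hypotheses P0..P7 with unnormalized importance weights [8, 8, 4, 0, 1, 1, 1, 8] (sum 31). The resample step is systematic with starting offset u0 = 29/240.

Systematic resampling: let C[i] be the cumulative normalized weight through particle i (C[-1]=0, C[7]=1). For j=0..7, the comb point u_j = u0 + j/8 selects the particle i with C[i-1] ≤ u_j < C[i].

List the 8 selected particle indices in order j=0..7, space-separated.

C = [8/31, 16/31, 20/31, 20/31, 21/31, 22/31, 23/31, 1]
j=0: u_0=29/240 ∈ [0, 8/31) → index 0
j=1: u_1=59/240 ∈ [0, 8/31) → index 0
j=2: u_2=89/240 ∈ [8/31, 16/31) → index 1
j=3: u_3=119/240 ∈ [8/31, 16/31) → index 1
j=4: u_4=149/240 ∈ [16/31, 20/31) → index 2
j=5: u_5=179/240 ∈ [23/31, 1) → index 7
j=6: u_6=209/240 ∈ [23/31, 1) → index 7
j=7: u_7=239/240 ∈ [23/31, 1) → index 7

0 0 1 1 2 7 7 7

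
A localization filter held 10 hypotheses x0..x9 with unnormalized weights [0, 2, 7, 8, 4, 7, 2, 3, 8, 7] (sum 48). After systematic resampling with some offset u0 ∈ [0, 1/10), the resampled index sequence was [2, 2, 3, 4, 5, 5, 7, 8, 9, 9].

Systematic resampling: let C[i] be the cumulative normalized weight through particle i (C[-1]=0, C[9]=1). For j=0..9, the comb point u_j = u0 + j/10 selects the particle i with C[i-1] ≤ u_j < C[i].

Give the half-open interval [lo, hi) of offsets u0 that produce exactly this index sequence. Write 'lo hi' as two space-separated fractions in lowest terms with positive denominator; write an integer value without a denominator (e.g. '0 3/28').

C = [0, 1/24, 3/16, 17/48, 7/16, 7/12, 5/8, 11/16, 41/48, 1]
j=0 picked index 2: u0 ∈ [1/24, 3/16)
j=1 picked index 2: u0 ∈ [-7/120, 7/80)
j=2 picked index 3: u0 ∈ [-1/80, 37/240)
j=3 picked index 4: u0 ∈ [13/240, 11/80)
j=4 picked index 5: u0 ∈ [3/80, 11/60)
j=5 picked index 5: u0 ∈ [-1/16, 1/12)
j=6 picked index 7: u0 ∈ [1/40, 7/80)
j=7 picked index 8: u0 ∈ [-1/80, 37/240)
j=8 picked index 9: u0 ∈ [13/240, 1/5)
j=9 picked index 9: u0 ∈ [-11/240, 1/10)
intersection: [13/240, 1/12)

13/240 1/12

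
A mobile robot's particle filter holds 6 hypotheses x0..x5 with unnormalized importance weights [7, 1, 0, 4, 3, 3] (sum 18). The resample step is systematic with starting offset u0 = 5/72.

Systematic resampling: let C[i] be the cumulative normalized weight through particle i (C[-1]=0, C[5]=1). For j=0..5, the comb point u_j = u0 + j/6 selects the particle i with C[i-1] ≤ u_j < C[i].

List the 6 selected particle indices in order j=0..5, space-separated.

C = [7/18, 4/9, 4/9, 2/3, 5/6, 1]
j=0: u_0=5/72 ∈ [0, 7/18) → index 0
j=1: u_1=17/72 ∈ [0, 7/18) → index 0
j=2: u_2=29/72 ∈ [7/18, 4/9) → index 1
j=3: u_3=41/72 ∈ [4/9, 2/3) → index 3
j=4: u_4=53/72 ∈ [2/3, 5/6) → index 4
j=5: u_5=65/72 ∈ [5/6, 1) → index 5

0 0 1 3 4 5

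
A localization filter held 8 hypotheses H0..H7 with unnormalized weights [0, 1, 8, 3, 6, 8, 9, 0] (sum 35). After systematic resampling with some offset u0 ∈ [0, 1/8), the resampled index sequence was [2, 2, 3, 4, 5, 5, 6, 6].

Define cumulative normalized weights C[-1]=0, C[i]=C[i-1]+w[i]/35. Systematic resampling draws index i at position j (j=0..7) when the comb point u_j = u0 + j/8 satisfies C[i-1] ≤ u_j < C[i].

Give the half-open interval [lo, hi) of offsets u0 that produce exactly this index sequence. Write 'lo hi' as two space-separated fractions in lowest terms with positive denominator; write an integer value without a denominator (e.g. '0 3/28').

1/35 13/140

C = [0, 1/35, 9/35, 12/35, 18/35, 26/35, 1, 1]
j=0 picked index 2: u0 ∈ [1/35, 9/35)
j=1 picked index 2: u0 ∈ [-27/280, 37/280)
j=2 picked index 3: u0 ∈ [1/140, 13/140)
j=3 picked index 4: u0 ∈ [-9/280, 39/280)
j=4 picked index 5: u0 ∈ [1/70, 17/70)
j=5 picked index 5: u0 ∈ [-31/280, 33/280)
j=6 picked index 6: u0 ∈ [-1/140, 1/4)
j=7 picked index 6: u0 ∈ [-37/280, 1/8)
intersection: [1/35, 13/140)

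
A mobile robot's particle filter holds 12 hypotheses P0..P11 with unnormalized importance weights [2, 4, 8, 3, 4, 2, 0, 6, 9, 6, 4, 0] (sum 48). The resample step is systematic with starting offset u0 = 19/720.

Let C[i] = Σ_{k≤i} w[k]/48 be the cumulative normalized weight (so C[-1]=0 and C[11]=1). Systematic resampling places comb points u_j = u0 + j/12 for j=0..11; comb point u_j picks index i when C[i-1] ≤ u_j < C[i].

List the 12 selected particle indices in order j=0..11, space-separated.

0 1 2 2 4 5 7 8 8 8 9 10

C = [1/24, 1/8, 7/24, 17/48, 7/16, 23/48, 23/48, 29/48, 19/24, 11/12, 1, 1]
j=0: u_0=19/720 ∈ [0, 1/24) → index 0
j=1: u_1=79/720 ∈ [1/24, 1/8) → index 1
j=2: u_2=139/720 ∈ [1/8, 7/24) → index 2
j=3: u_3=199/720 ∈ [1/8, 7/24) → index 2
j=4: u_4=259/720 ∈ [17/48, 7/16) → index 4
j=5: u_5=319/720 ∈ [7/16, 23/48) → index 5
j=6: u_6=379/720 ∈ [23/48, 29/48) → index 7
j=7: u_7=439/720 ∈ [29/48, 19/24) → index 8
j=8: u_8=499/720 ∈ [29/48, 19/24) → index 8
j=9: u_9=559/720 ∈ [29/48, 19/24) → index 8
j=10: u_10=619/720 ∈ [19/24, 11/12) → index 9
j=11: u_11=679/720 ∈ [11/12, 1) → index 10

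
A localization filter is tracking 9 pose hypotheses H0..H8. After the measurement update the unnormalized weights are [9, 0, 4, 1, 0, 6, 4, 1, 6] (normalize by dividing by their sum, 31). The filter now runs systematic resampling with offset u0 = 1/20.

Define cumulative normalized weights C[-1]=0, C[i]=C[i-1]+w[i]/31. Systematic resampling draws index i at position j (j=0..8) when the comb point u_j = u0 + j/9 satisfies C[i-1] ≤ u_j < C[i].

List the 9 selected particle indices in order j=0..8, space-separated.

0 0 0 2 5 5 6 8 8

C = [9/31, 9/31, 13/31, 14/31, 14/31, 20/31, 24/31, 25/31, 1]
j=0: u_0=1/20 ∈ [0, 9/31) → index 0
j=1: u_1=29/180 ∈ [0, 9/31) → index 0
j=2: u_2=49/180 ∈ [0, 9/31) → index 0
j=3: u_3=23/60 ∈ [9/31, 13/31) → index 2
j=4: u_4=89/180 ∈ [14/31, 20/31) → index 5
j=5: u_5=109/180 ∈ [14/31, 20/31) → index 5
j=6: u_6=43/60 ∈ [20/31, 24/31) → index 6
j=7: u_7=149/180 ∈ [25/31, 1) → index 8
j=8: u_8=169/180 ∈ [25/31, 1) → index 8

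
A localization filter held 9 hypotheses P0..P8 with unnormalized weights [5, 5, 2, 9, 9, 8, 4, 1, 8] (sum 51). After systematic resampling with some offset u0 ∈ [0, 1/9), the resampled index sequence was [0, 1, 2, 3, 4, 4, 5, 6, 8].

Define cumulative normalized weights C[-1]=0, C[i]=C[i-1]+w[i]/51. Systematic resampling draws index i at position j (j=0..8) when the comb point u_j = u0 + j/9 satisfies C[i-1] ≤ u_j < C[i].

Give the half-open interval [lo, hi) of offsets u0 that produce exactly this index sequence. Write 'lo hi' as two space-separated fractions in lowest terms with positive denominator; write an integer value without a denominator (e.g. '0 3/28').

0 2/153

C = [5/51, 10/51, 4/17, 7/17, 10/17, 38/51, 14/17, 43/51, 1]
j=0 picked index 0: u0 ∈ [0, 5/51)
j=1 picked index 1: u0 ∈ [-2/153, 13/153)
j=2 picked index 2: u0 ∈ [-4/153, 2/153)
j=3 picked index 3: u0 ∈ [-5/51, 4/51)
j=4 picked index 4: u0 ∈ [-5/153, 22/153)
j=5 picked index 4: u0 ∈ [-22/153, 5/153)
j=6 picked index 5: u0 ∈ [-4/51, 4/51)
j=7 picked index 6: u0 ∈ [-5/153, 7/153)
j=8 picked index 8: u0 ∈ [-7/153, 1/9)
intersection: [0, 2/153)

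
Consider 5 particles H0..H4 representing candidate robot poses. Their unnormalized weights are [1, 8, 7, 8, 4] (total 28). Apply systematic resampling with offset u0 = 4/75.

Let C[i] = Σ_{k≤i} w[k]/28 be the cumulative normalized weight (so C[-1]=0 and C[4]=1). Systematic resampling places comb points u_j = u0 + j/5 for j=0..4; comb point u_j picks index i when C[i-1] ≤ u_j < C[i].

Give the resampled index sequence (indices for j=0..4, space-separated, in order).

C = [1/28, 9/28, 4/7, 6/7, 1]
j=0: u_0=4/75 ∈ [1/28, 9/28) → index 1
j=1: u_1=19/75 ∈ [1/28, 9/28) → index 1
j=2: u_2=34/75 ∈ [9/28, 4/7) → index 2
j=3: u_3=49/75 ∈ [4/7, 6/7) → index 3
j=4: u_4=64/75 ∈ [4/7, 6/7) → index 3

1 1 2 3 3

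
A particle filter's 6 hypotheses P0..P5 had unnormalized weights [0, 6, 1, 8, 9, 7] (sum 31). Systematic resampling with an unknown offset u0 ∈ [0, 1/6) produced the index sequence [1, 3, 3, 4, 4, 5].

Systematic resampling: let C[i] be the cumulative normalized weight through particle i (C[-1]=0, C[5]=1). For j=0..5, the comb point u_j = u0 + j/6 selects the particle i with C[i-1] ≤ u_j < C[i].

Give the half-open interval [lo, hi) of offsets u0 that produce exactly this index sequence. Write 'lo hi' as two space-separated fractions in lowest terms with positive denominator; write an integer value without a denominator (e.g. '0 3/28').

11/186 10/93

C = [0, 6/31, 7/31, 15/31, 24/31, 1]
j=0 picked index 1: u0 ∈ [0, 6/31)
j=1 picked index 3: u0 ∈ [11/186, 59/186)
j=2 picked index 3: u0 ∈ [-10/93, 14/93)
j=3 picked index 4: u0 ∈ [-1/62, 17/62)
j=4 picked index 4: u0 ∈ [-17/93, 10/93)
j=5 picked index 5: u0 ∈ [-11/186, 1/6)
intersection: [11/186, 10/93)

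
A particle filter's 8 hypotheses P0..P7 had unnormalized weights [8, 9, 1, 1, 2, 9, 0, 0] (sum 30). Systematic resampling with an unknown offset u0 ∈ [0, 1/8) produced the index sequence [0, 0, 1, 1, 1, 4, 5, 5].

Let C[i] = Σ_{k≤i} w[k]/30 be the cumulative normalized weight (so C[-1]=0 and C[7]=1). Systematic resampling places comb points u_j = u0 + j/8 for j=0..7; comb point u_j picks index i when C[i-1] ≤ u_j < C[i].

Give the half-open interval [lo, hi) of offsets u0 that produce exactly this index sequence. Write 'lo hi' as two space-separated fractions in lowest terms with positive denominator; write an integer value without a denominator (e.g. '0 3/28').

1/60 1/15

C = [4/15, 17/30, 3/5, 19/30, 7/10, 1, 1, 1]
j=0 picked index 0: u0 ∈ [0, 4/15)
j=1 picked index 0: u0 ∈ [-1/8, 17/120)
j=2 picked index 1: u0 ∈ [1/60, 19/60)
j=3 picked index 1: u0 ∈ [-13/120, 23/120)
j=4 picked index 1: u0 ∈ [-7/30, 1/15)
j=5 picked index 4: u0 ∈ [1/120, 3/40)
j=6 picked index 5: u0 ∈ [-1/20, 1/4)
j=7 picked index 5: u0 ∈ [-7/40, 1/8)
intersection: [1/60, 1/15)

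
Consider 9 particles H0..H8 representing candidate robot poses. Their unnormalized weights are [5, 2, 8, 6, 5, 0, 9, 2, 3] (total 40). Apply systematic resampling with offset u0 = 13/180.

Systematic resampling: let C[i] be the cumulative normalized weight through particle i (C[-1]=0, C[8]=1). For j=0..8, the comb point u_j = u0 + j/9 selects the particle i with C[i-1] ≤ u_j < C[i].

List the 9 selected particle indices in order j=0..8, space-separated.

0 2 2 3 3 4 6 6 8

C = [1/8, 7/40, 3/8, 21/40, 13/20, 13/20, 7/8, 37/40, 1]
j=0: u_0=13/180 ∈ [0, 1/8) → index 0
j=1: u_1=11/60 ∈ [7/40, 3/8) → index 2
j=2: u_2=53/180 ∈ [7/40, 3/8) → index 2
j=3: u_3=73/180 ∈ [3/8, 21/40) → index 3
j=4: u_4=31/60 ∈ [3/8, 21/40) → index 3
j=5: u_5=113/180 ∈ [21/40, 13/20) → index 4
j=6: u_6=133/180 ∈ [13/20, 7/8) → index 6
j=7: u_7=17/20 ∈ [13/20, 7/8) → index 6
j=8: u_8=173/180 ∈ [37/40, 1) → index 8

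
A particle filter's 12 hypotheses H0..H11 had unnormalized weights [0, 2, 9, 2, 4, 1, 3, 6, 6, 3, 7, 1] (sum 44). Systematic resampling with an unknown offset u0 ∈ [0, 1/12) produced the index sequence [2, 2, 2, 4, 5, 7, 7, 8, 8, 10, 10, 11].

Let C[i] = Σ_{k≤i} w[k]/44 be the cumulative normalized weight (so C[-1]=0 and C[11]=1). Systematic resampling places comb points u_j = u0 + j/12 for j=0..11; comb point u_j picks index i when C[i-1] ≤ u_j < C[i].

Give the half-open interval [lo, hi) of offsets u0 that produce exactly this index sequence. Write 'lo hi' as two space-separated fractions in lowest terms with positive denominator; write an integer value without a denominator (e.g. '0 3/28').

C = [0, 1/22, 1/4, 13/44, 17/44, 9/22, 21/44, 27/44, 3/4, 9/11, 43/44, 1]
j=0 picked index 2: u0 ∈ [1/22, 1/4)
j=1 picked index 2: u0 ∈ [-5/132, 1/6)
j=2 picked index 2: u0 ∈ [-4/33, 1/12)
j=3 picked index 4: u0 ∈ [1/22, 3/22)
j=4 picked index 5: u0 ∈ [7/132, 5/66)
j=5 picked index 7: u0 ∈ [2/33, 13/66)
j=6 picked index 7: u0 ∈ [-1/44, 5/44)
j=7 picked index 8: u0 ∈ [1/33, 1/6)
j=8 picked index 8: u0 ∈ [-7/132, 1/12)
j=9 picked index 10: u0 ∈ [3/44, 5/22)
j=10 picked index 10: u0 ∈ [-1/66, 19/132)
j=11 picked index 11: u0 ∈ [2/33, 1/12)
intersection: [3/44, 5/66)

3/44 5/66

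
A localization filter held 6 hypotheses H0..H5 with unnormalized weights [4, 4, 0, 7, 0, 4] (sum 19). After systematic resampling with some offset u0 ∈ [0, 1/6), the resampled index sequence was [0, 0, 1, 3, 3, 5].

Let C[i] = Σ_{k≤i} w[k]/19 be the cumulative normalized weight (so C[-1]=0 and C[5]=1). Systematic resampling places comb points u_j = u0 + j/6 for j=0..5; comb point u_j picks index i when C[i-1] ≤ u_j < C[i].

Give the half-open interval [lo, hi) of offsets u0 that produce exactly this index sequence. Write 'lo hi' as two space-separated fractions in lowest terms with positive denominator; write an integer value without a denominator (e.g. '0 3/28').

0 5/114

C = [4/19, 8/19, 8/19, 15/19, 15/19, 1]
j=0 picked index 0: u0 ∈ [0, 4/19)
j=1 picked index 0: u0 ∈ [-1/6, 5/114)
j=2 picked index 1: u0 ∈ [-7/57, 5/57)
j=3 picked index 3: u0 ∈ [-3/38, 11/38)
j=4 picked index 3: u0 ∈ [-14/57, 7/57)
j=5 picked index 5: u0 ∈ [-5/114, 1/6)
intersection: [0, 5/114)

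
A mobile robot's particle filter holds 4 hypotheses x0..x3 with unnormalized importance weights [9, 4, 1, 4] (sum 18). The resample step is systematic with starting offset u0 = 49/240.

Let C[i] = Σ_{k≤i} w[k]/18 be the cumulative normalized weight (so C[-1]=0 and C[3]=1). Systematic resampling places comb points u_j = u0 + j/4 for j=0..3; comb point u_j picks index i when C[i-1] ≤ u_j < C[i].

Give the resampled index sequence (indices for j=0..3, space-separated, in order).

0 0 1 3

C = [1/2, 13/18, 7/9, 1]
j=0: u_0=49/240 ∈ [0, 1/2) → index 0
j=1: u_1=109/240 ∈ [0, 1/2) → index 0
j=2: u_2=169/240 ∈ [1/2, 13/18) → index 1
j=3: u_3=229/240 ∈ [7/9, 1) → index 3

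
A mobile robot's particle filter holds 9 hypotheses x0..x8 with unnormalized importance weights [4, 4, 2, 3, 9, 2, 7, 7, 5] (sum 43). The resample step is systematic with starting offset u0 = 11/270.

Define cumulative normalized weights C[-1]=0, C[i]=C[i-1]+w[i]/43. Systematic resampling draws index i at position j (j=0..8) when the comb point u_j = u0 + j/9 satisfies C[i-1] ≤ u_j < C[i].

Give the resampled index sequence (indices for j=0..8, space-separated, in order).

C = [4/43, 8/43, 10/43, 13/43, 22/43, 24/43, 31/43, 38/43, 1]
j=0: u_0=11/270 ∈ [0, 4/43) → index 0
j=1: u_1=41/270 ∈ [4/43, 8/43) → index 1
j=2: u_2=71/270 ∈ [10/43, 13/43) → index 3
j=3: u_3=101/270 ∈ [13/43, 22/43) → index 4
j=4: u_4=131/270 ∈ [13/43, 22/43) → index 4
j=5: u_5=161/270 ∈ [24/43, 31/43) → index 6
j=6: u_6=191/270 ∈ [24/43, 31/43) → index 6
j=7: u_7=221/270 ∈ [31/43, 38/43) → index 7
j=8: u_8=251/270 ∈ [38/43, 1) → index 8

0 1 3 4 4 6 6 7 8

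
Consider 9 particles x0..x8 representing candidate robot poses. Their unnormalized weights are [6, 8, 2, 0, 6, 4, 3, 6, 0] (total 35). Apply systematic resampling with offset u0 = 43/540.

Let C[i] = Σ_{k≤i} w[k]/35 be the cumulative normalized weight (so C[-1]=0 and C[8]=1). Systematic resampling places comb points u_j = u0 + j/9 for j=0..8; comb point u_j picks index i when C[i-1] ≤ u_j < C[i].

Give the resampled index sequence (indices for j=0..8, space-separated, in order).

0 1 1 2 4 5 6 7 7

C = [6/35, 2/5, 16/35, 16/35, 22/35, 26/35, 29/35, 1, 1]
j=0: u_0=43/540 ∈ [0, 6/35) → index 0
j=1: u_1=103/540 ∈ [6/35, 2/5) → index 1
j=2: u_2=163/540 ∈ [6/35, 2/5) → index 1
j=3: u_3=223/540 ∈ [2/5, 16/35) → index 2
j=4: u_4=283/540 ∈ [16/35, 22/35) → index 4
j=5: u_5=343/540 ∈ [22/35, 26/35) → index 5
j=6: u_6=403/540 ∈ [26/35, 29/35) → index 6
j=7: u_7=463/540 ∈ [29/35, 1) → index 7
j=8: u_8=523/540 ∈ [29/35, 1) → index 7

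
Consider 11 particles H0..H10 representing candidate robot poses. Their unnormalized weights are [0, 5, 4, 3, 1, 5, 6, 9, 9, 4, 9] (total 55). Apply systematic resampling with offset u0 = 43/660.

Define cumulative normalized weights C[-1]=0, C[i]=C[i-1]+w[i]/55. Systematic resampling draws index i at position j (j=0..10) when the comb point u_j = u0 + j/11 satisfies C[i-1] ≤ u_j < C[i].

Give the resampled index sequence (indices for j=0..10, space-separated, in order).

1 2 5 6 6 7 8 8 9 10 10

C = [0, 1/11, 9/55, 12/55, 13/55, 18/55, 24/55, 3/5, 42/55, 46/55, 1]
j=0: u_0=43/660 ∈ [0, 1/11) → index 1
j=1: u_1=103/660 ∈ [1/11, 9/55) → index 2
j=2: u_2=163/660 ∈ [13/55, 18/55) → index 5
j=3: u_3=223/660 ∈ [18/55, 24/55) → index 6
j=4: u_4=283/660 ∈ [18/55, 24/55) → index 6
j=5: u_5=343/660 ∈ [24/55, 3/5) → index 7
j=6: u_6=403/660 ∈ [3/5, 42/55) → index 8
j=7: u_7=463/660 ∈ [3/5, 42/55) → index 8
j=8: u_8=523/660 ∈ [42/55, 46/55) → index 9
j=9: u_9=53/60 ∈ [46/55, 1) → index 10
j=10: u_10=643/660 ∈ [46/55, 1) → index 10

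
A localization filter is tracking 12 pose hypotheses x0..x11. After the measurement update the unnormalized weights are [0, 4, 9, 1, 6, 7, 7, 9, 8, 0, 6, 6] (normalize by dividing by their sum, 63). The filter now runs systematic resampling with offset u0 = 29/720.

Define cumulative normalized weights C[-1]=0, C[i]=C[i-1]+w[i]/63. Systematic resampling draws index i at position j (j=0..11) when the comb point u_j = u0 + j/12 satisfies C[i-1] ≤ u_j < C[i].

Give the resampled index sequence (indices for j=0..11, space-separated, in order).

C = [0, 4/63, 13/63, 2/9, 20/63, 3/7, 34/63, 43/63, 17/21, 17/21, 19/21, 1]
j=0: u_0=29/720 ∈ [0, 4/63) → index 1
j=1: u_1=89/720 ∈ [4/63, 13/63) → index 2
j=2: u_2=149/720 ∈ [13/63, 2/9) → index 3
j=3: u_3=209/720 ∈ [2/9, 20/63) → index 4
j=4: u_4=269/720 ∈ [20/63, 3/7) → index 5
j=5: u_5=329/720 ∈ [3/7, 34/63) → index 6
j=6: u_6=389/720 ∈ [34/63, 43/63) → index 7
j=7: u_7=449/720 ∈ [34/63, 43/63) → index 7
j=8: u_8=509/720 ∈ [43/63, 17/21) → index 8
j=9: u_9=569/720 ∈ [43/63, 17/21) → index 8
j=10: u_10=629/720 ∈ [17/21, 19/21) → index 10
j=11: u_11=689/720 ∈ [19/21, 1) → index 11

1 2 3 4 5 6 7 7 8 8 10 11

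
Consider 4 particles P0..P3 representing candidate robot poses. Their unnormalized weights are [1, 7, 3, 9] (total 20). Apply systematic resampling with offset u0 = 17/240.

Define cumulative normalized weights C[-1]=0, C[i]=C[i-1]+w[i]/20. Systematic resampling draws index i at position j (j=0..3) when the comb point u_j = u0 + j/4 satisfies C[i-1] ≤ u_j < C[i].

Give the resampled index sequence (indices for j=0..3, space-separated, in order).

1 1 3 3

C = [1/20, 2/5, 11/20, 1]
j=0: u_0=17/240 ∈ [1/20, 2/5) → index 1
j=1: u_1=77/240 ∈ [1/20, 2/5) → index 1
j=2: u_2=137/240 ∈ [11/20, 1) → index 3
j=3: u_3=197/240 ∈ [11/20, 1) → index 3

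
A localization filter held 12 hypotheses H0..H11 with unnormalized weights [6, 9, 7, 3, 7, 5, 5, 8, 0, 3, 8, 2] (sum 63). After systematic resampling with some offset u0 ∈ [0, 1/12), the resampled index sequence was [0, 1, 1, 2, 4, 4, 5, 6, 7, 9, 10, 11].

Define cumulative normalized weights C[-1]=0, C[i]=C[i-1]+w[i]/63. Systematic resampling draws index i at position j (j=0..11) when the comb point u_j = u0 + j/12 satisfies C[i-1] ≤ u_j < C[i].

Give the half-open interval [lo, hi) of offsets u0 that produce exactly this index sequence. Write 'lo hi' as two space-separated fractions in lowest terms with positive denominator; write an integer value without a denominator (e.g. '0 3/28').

C = [2/21, 5/21, 22/63, 25/63, 32/63, 37/63, 2/3, 50/63, 50/63, 53/63, 61/63, 1]
j=0 picked index 0: u0 ∈ [0, 2/21)
j=1 picked index 1: u0 ∈ [1/84, 13/84)
j=2 picked index 1: u0 ∈ [-1/14, 1/14)
j=3 picked index 2: u0 ∈ [-1/84, 25/252)
j=4 picked index 4: u0 ∈ [4/63, 11/63)
j=5 picked index 4: u0 ∈ [-5/252, 23/252)
j=6 picked index 5: u0 ∈ [1/126, 11/126)
j=7 picked index 6: u0 ∈ [1/252, 1/12)
j=8 picked index 7: u0 ∈ [0, 8/63)
j=9 picked index 9: u0 ∈ [11/252, 23/252)
j=10 picked index 10: u0 ∈ [1/126, 17/126)
j=11 picked index 11: u0 ∈ [13/252, 1/12)
intersection: [4/63, 1/14)

4/63 1/14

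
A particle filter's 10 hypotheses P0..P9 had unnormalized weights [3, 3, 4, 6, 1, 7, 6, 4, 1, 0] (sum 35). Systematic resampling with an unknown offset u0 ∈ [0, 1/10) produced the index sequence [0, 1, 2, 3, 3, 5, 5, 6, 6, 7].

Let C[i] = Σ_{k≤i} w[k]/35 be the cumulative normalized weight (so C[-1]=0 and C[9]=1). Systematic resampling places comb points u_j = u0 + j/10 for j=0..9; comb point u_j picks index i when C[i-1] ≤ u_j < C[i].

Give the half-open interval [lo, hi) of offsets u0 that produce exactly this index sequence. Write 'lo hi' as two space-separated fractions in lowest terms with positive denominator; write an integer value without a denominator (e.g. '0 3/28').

0 2/35

C = [3/35, 6/35, 2/7, 16/35, 17/35, 24/35, 6/7, 34/35, 1, 1]
j=0 picked index 0: u0 ∈ [0, 3/35)
j=1 picked index 1: u0 ∈ [-1/70, 1/14)
j=2 picked index 2: u0 ∈ [-1/35, 3/35)
j=3 picked index 3: u0 ∈ [-1/70, 11/70)
j=4 picked index 3: u0 ∈ [-4/35, 2/35)
j=5 picked index 5: u0 ∈ [-1/70, 13/70)
j=6 picked index 5: u0 ∈ [-4/35, 3/35)
j=7 picked index 6: u0 ∈ [-1/70, 11/70)
j=8 picked index 6: u0 ∈ [-4/35, 2/35)
j=9 picked index 7: u0 ∈ [-3/70, 1/14)
intersection: [0, 2/35)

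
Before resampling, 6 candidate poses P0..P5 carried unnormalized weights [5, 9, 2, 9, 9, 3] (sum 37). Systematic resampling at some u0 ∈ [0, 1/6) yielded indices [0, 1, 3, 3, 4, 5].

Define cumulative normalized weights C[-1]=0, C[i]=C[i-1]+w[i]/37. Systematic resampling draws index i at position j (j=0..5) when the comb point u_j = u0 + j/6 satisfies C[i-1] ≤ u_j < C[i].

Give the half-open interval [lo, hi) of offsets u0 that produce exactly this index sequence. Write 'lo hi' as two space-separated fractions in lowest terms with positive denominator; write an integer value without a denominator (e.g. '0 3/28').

11/111 5/37

C = [5/37, 14/37, 16/37, 25/37, 34/37, 1]
j=0 picked index 0: u0 ∈ [0, 5/37)
j=1 picked index 1: u0 ∈ [-7/222, 47/222)
j=2 picked index 3: u0 ∈ [11/111, 38/111)
j=3 picked index 3: u0 ∈ [-5/74, 13/74)
j=4 picked index 4: u0 ∈ [1/111, 28/111)
j=5 picked index 5: u0 ∈ [19/222, 1/6)
intersection: [11/111, 5/37)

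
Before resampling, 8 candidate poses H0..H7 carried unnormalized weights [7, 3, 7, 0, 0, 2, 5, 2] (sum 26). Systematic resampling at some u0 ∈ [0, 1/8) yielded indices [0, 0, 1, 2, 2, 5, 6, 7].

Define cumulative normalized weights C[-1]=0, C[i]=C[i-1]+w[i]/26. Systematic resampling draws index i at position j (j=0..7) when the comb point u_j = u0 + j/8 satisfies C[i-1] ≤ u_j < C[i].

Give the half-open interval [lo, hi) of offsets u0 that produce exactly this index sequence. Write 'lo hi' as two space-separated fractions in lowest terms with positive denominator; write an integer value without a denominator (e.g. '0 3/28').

C = [7/26, 5/13, 17/26, 17/26, 17/26, 19/26, 12/13, 1]
j=0 picked index 0: u0 ∈ [0, 7/26)
j=1 picked index 0: u0 ∈ [-1/8, 15/104)
j=2 picked index 1: u0 ∈ [1/52, 7/52)
j=3 picked index 2: u0 ∈ [1/104, 29/104)
j=4 picked index 2: u0 ∈ [-3/26, 2/13)
j=5 picked index 5: u0 ∈ [3/104, 11/104)
j=6 picked index 6: u0 ∈ [-1/52, 9/52)
j=7 picked index 7: u0 ∈ [5/104, 1/8)
intersection: [5/104, 11/104)

5/104 11/104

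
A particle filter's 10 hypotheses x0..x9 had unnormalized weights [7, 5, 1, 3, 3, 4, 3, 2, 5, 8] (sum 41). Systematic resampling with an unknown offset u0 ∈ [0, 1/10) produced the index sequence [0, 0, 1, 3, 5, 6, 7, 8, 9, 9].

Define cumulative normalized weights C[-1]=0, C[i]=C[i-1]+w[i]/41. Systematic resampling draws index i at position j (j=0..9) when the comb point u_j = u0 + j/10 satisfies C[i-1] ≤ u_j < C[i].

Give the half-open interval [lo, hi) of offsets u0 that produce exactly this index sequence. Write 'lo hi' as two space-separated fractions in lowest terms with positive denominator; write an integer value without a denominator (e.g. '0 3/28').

C = [7/41, 12/41, 13/41, 16/41, 19/41, 23/41, 26/41, 28/41, 33/41, 1]
j=0 picked index 0: u0 ∈ [0, 7/41)
j=1 picked index 0: u0 ∈ [-1/10, 29/410)
j=2 picked index 1: u0 ∈ [-6/205, 19/205)
j=3 picked index 3: u0 ∈ [7/410, 37/410)
j=4 picked index 5: u0 ∈ [13/205, 33/205)
j=5 picked index 6: u0 ∈ [5/82, 11/82)
j=6 picked index 7: u0 ∈ [7/205, 17/205)
j=7 picked index 8: u0 ∈ [-7/410, 43/410)
j=8 picked index 9: u0 ∈ [1/205, 1/5)
j=9 picked index 9: u0 ∈ [-39/410, 1/10)
intersection: [13/205, 29/410)

13/205 29/410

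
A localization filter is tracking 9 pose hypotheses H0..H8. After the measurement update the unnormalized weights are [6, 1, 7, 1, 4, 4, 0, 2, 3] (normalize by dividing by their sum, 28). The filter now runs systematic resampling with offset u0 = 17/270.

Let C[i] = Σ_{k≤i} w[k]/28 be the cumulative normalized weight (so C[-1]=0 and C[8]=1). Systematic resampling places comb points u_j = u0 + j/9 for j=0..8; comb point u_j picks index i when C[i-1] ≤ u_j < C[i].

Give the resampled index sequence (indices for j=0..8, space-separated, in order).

0 0 2 2 3 4 5 7 8

C = [3/14, 1/4, 1/2, 15/28, 19/28, 23/28, 23/28, 25/28, 1]
j=0: u_0=17/270 ∈ [0, 3/14) → index 0
j=1: u_1=47/270 ∈ [0, 3/14) → index 0
j=2: u_2=77/270 ∈ [1/4, 1/2) → index 2
j=3: u_3=107/270 ∈ [1/4, 1/2) → index 2
j=4: u_4=137/270 ∈ [1/2, 15/28) → index 3
j=5: u_5=167/270 ∈ [15/28, 19/28) → index 4
j=6: u_6=197/270 ∈ [19/28, 23/28) → index 5
j=7: u_7=227/270 ∈ [23/28, 25/28) → index 7
j=8: u_8=257/270 ∈ [25/28, 1) → index 8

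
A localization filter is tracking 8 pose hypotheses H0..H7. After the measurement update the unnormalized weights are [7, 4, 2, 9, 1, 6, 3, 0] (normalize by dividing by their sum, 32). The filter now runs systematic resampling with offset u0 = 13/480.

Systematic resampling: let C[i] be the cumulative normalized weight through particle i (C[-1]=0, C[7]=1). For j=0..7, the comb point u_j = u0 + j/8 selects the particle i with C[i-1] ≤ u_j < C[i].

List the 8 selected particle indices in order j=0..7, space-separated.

0 0 1 2 3 3 5 5

C = [7/32, 11/32, 13/32, 11/16, 23/32, 29/32, 1, 1]
j=0: u_0=13/480 ∈ [0, 7/32) → index 0
j=1: u_1=73/480 ∈ [0, 7/32) → index 0
j=2: u_2=133/480 ∈ [7/32, 11/32) → index 1
j=3: u_3=193/480 ∈ [11/32, 13/32) → index 2
j=4: u_4=253/480 ∈ [13/32, 11/16) → index 3
j=5: u_5=313/480 ∈ [13/32, 11/16) → index 3
j=6: u_6=373/480 ∈ [23/32, 29/32) → index 5
j=7: u_7=433/480 ∈ [23/32, 29/32) → index 5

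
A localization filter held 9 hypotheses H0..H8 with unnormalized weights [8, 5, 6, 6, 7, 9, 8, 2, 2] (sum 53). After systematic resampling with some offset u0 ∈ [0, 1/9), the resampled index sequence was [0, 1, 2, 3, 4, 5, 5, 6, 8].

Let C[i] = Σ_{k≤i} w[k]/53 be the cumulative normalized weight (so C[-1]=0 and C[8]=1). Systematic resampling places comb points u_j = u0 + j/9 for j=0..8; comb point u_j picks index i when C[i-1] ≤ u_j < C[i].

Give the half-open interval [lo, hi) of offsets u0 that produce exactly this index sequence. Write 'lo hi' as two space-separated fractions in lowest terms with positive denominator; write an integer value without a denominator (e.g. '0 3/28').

35/477 17/159

C = [8/53, 13/53, 19/53, 25/53, 32/53, 41/53, 49/53, 51/53, 1]
j=0 picked index 0: u0 ∈ [0, 8/53)
j=1 picked index 1: u0 ∈ [19/477, 64/477)
j=2 picked index 2: u0 ∈ [11/477, 65/477)
j=3 picked index 3: u0 ∈ [4/159, 22/159)
j=4 picked index 4: u0 ∈ [13/477, 76/477)
j=5 picked index 5: u0 ∈ [23/477, 104/477)
j=6 picked index 5: u0 ∈ [-10/159, 17/159)
j=7 picked index 6: u0 ∈ [-2/477, 70/477)
j=8 picked index 8: u0 ∈ [35/477, 1/9)
intersection: [35/477, 17/159)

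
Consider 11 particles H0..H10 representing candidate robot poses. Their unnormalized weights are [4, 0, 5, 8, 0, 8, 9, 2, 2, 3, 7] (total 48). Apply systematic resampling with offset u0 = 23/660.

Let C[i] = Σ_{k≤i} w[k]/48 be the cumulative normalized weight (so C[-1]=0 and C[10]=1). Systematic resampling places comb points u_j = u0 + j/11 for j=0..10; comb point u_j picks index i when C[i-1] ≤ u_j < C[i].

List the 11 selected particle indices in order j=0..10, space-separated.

0 2 3 3 5 5 6 6 8 9 10

C = [1/12, 1/12, 3/16, 17/48, 17/48, 25/48, 17/24, 3/4, 19/24, 41/48, 1]
j=0: u_0=23/660 ∈ [0, 1/12) → index 0
j=1: u_1=83/660 ∈ [1/12, 3/16) → index 2
j=2: u_2=13/60 ∈ [3/16, 17/48) → index 3
j=3: u_3=203/660 ∈ [3/16, 17/48) → index 3
j=4: u_4=263/660 ∈ [17/48, 25/48) → index 5
j=5: u_5=323/660 ∈ [17/48, 25/48) → index 5
j=6: u_6=383/660 ∈ [25/48, 17/24) → index 6
j=7: u_7=443/660 ∈ [25/48, 17/24) → index 6
j=8: u_8=503/660 ∈ [3/4, 19/24) → index 8
j=9: u_9=563/660 ∈ [19/24, 41/48) → index 9
j=10: u_10=623/660 ∈ [41/48, 1) → index 10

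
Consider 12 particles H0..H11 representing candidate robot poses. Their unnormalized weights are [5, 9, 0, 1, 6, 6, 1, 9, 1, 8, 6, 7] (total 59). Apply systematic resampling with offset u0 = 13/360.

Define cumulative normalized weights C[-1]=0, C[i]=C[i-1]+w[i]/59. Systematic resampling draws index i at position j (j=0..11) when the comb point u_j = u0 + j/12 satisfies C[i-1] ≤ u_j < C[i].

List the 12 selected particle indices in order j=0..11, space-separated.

0 1 1 4 5 5 7 7 9 10 10 11

C = [5/59, 14/59, 14/59, 15/59, 21/59, 27/59, 28/59, 37/59, 38/59, 46/59, 52/59, 1]
j=0: u_0=13/360 ∈ [0, 5/59) → index 0
j=1: u_1=43/360 ∈ [5/59, 14/59) → index 1
j=2: u_2=73/360 ∈ [5/59, 14/59) → index 1
j=3: u_3=103/360 ∈ [15/59, 21/59) → index 4
j=4: u_4=133/360 ∈ [21/59, 27/59) → index 5
j=5: u_5=163/360 ∈ [21/59, 27/59) → index 5
j=6: u_6=193/360 ∈ [28/59, 37/59) → index 7
j=7: u_7=223/360 ∈ [28/59, 37/59) → index 7
j=8: u_8=253/360 ∈ [38/59, 46/59) → index 9
j=9: u_9=283/360 ∈ [46/59, 52/59) → index 10
j=10: u_10=313/360 ∈ [46/59, 52/59) → index 10
j=11: u_11=343/360 ∈ [52/59, 1) → index 11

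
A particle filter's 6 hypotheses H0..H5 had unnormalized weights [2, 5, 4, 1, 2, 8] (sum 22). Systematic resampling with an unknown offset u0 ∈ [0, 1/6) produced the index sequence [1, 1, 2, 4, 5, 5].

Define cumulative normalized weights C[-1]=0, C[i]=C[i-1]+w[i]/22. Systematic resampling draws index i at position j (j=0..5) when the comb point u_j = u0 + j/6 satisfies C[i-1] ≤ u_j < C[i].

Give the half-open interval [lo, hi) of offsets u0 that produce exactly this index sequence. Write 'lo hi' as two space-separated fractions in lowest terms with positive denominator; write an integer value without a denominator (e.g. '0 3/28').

1/11 3/22

C = [1/11, 7/22, 1/2, 6/11, 7/11, 1]
j=0 picked index 1: u0 ∈ [1/11, 7/22)
j=1 picked index 1: u0 ∈ [-5/66, 5/33)
j=2 picked index 2: u0 ∈ [-1/66, 1/6)
j=3 picked index 4: u0 ∈ [1/22, 3/22)
j=4 picked index 5: u0 ∈ [-1/33, 1/3)
j=5 picked index 5: u0 ∈ [-13/66, 1/6)
intersection: [1/11, 3/22)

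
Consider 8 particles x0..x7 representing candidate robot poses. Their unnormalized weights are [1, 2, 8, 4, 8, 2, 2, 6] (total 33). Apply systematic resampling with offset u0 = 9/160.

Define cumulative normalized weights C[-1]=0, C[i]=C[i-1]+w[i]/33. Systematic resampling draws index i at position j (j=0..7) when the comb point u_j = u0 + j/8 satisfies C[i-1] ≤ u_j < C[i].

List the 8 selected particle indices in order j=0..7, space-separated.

1 2 2 3 4 4 6 7

C = [1/33, 1/11, 1/3, 5/11, 23/33, 25/33, 9/11, 1]
j=0: u_0=9/160 ∈ [1/33, 1/11) → index 1
j=1: u_1=29/160 ∈ [1/11, 1/3) → index 2
j=2: u_2=49/160 ∈ [1/11, 1/3) → index 2
j=3: u_3=69/160 ∈ [1/3, 5/11) → index 3
j=4: u_4=89/160 ∈ [5/11, 23/33) → index 4
j=5: u_5=109/160 ∈ [5/11, 23/33) → index 4
j=6: u_6=129/160 ∈ [25/33, 9/11) → index 6
j=7: u_7=149/160 ∈ [9/11, 1) → index 7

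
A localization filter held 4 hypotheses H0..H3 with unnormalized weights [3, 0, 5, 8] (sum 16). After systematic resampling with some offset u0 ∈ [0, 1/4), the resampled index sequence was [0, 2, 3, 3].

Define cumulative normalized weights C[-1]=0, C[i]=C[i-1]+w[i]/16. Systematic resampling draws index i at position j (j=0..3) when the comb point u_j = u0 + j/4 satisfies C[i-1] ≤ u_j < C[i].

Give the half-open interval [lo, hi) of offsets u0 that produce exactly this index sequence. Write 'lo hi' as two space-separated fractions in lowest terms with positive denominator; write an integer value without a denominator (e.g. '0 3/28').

C = [3/16, 3/16, 1/2, 1]
j=0 picked index 0: u0 ∈ [0, 3/16)
j=1 picked index 2: u0 ∈ [-1/16, 1/4)
j=2 picked index 3: u0 ∈ [0, 1/2)
j=3 picked index 3: u0 ∈ [-1/4, 1/4)
intersection: [0, 3/16)

0 3/16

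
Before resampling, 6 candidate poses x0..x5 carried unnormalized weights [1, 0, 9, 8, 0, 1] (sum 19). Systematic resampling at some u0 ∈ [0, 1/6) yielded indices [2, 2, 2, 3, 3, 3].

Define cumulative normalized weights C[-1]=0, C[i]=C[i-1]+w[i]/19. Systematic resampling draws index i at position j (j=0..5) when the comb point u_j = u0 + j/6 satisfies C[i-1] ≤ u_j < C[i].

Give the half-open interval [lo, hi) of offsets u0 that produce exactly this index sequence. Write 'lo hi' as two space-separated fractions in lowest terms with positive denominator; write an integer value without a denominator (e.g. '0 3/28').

C = [1/19, 1/19, 10/19, 18/19, 18/19, 1]
j=0 picked index 2: u0 ∈ [1/19, 10/19)
j=1 picked index 2: u0 ∈ [-13/114, 41/114)
j=2 picked index 2: u0 ∈ [-16/57, 11/57)
j=3 picked index 3: u0 ∈ [1/38, 17/38)
j=4 picked index 3: u0 ∈ [-8/57, 16/57)
j=5 picked index 3: u0 ∈ [-35/114, 13/114)
intersection: [1/19, 13/114)

1/19 13/114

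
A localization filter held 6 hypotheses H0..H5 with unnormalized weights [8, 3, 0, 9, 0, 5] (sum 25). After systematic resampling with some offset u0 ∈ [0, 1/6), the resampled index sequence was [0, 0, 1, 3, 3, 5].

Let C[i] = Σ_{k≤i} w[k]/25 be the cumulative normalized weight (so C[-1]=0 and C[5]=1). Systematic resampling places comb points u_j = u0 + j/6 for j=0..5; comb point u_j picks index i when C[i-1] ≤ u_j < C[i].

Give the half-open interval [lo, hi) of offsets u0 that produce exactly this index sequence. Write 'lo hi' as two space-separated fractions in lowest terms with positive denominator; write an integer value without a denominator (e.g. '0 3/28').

C = [8/25, 11/25, 11/25, 4/5, 4/5, 1]
j=0 picked index 0: u0 ∈ [0, 8/25)
j=1 picked index 0: u0 ∈ [-1/6, 23/150)
j=2 picked index 1: u0 ∈ [-1/75, 8/75)
j=3 picked index 3: u0 ∈ [-3/50, 3/10)
j=4 picked index 3: u0 ∈ [-17/75, 2/15)
j=5 picked index 5: u0 ∈ [-1/30, 1/6)
intersection: [0, 8/75)

0 8/75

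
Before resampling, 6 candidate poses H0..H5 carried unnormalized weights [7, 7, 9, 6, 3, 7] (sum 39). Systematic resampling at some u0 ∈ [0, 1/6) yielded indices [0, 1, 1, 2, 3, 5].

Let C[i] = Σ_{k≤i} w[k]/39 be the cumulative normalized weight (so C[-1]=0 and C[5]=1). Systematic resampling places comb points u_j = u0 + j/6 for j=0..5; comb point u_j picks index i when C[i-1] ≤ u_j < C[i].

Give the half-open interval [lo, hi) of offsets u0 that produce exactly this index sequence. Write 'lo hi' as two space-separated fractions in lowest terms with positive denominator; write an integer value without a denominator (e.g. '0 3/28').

C = [7/39, 14/39, 23/39, 29/39, 32/39, 1]
j=0 picked index 0: u0 ∈ [0, 7/39)
j=1 picked index 1: u0 ∈ [1/78, 5/26)
j=2 picked index 1: u0 ∈ [-2/13, 1/39)
j=3 picked index 2: u0 ∈ [-11/78, 7/78)
j=4 picked index 3: u0 ∈ [-1/13, 1/13)
j=5 picked index 5: u0 ∈ [-1/78, 1/6)
intersection: [1/78, 1/39)

1/78 1/39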